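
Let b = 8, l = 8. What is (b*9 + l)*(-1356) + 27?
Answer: -108453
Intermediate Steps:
(b*9 + l)*(-1356) + 27 = (8*9 + 8)*(-1356) + 27 = (72 + 8)*(-1356) + 27 = 80*(-1356) + 27 = -108480 + 27 = -108453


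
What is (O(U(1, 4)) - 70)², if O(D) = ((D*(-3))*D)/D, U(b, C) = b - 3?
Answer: 4096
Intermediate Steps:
U(b, C) = -3 + b
O(D) = -3*D (O(D) = ((-3*D)*D)/D = (-3*D²)/D = -3*D)
(O(U(1, 4)) - 70)² = (-3*(-3 + 1) - 70)² = (-3*(-2) - 70)² = (6 - 70)² = (-64)² = 4096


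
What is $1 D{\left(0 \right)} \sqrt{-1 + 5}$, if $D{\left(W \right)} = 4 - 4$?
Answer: $0$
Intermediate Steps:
$D{\left(W \right)} = 0$
$1 D{\left(0 \right)} \sqrt{-1 + 5} = 1 \cdot 0 \sqrt{-1 + 5} = 0 \sqrt{4} = 0 \cdot 2 = 0$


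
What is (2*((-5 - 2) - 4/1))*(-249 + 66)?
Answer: 4026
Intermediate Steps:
(2*((-5 - 2) - 4/1))*(-249 + 66) = (2*(-7 - 4*1))*(-183) = (2*(-7 - 4))*(-183) = (2*(-11))*(-183) = -22*(-183) = 4026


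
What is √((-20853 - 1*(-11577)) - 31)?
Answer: I*√9307 ≈ 96.473*I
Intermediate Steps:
√((-20853 - 1*(-11577)) - 31) = √((-20853 + 11577) - 31) = √(-9276 - 31) = √(-9307) = I*√9307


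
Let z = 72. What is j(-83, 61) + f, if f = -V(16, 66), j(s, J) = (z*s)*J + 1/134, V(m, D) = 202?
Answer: -48874891/134 ≈ -3.6474e+5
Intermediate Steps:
j(s, J) = 1/134 + 72*J*s (j(s, J) = (72*s)*J + 1/134 = 72*J*s + 1/134 = 1/134 + 72*J*s)
f = -202 (f = -1*202 = -202)
j(-83, 61) + f = (1/134 + 72*61*(-83)) - 202 = (1/134 - 364536) - 202 = -48847823/134 - 202 = -48874891/134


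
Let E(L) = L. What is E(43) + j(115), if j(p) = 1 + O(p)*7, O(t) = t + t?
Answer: 1654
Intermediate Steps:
O(t) = 2*t
j(p) = 1 + 14*p (j(p) = 1 + (2*p)*7 = 1 + 14*p)
E(43) + j(115) = 43 + (1 + 14*115) = 43 + (1 + 1610) = 43 + 1611 = 1654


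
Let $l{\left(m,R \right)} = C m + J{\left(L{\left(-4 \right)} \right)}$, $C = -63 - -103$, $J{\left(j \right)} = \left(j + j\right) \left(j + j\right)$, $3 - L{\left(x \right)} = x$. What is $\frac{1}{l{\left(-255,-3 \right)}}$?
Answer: $- \frac{1}{10004} \approx -9.996 \cdot 10^{-5}$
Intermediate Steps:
$L{\left(x \right)} = 3 - x$
$J{\left(j \right)} = 4 j^{2}$ ($J{\left(j \right)} = 2 j 2 j = 4 j^{2}$)
$C = 40$ ($C = -63 + 103 = 40$)
$l{\left(m,R \right)} = 196 + 40 m$ ($l{\left(m,R \right)} = 40 m + 4 \left(3 - -4\right)^{2} = 40 m + 4 \left(3 + 4\right)^{2} = 40 m + 4 \cdot 7^{2} = 40 m + 4 \cdot 49 = 40 m + 196 = 196 + 40 m$)
$\frac{1}{l{\left(-255,-3 \right)}} = \frac{1}{196 + 40 \left(-255\right)} = \frac{1}{196 - 10200} = \frac{1}{-10004} = - \frac{1}{10004}$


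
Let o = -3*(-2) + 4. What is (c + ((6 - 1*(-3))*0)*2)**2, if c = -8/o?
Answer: 16/25 ≈ 0.64000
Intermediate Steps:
o = 10 (o = 6 + 4 = 10)
c = -4/5 (c = -8/10 = -8*1/10 = -4/5 ≈ -0.80000)
(c + ((6 - 1*(-3))*0)*2)**2 = (-4/5 + ((6 - 1*(-3))*0)*2)**2 = (-4/5 + ((6 + 3)*0)*2)**2 = (-4/5 + (9*0)*2)**2 = (-4/5 + 0*2)**2 = (-4/5 + 0)**2 = (-4/5)**2 = 16/25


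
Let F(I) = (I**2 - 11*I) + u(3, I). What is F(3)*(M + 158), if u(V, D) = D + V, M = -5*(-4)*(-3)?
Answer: -1764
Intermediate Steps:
M = -60 (M = 20*(-3) = -60)
F(I) = 3 + I**2 - 10*I (F(I) = (I**2 - 11*I) + (I + 3) = (I**2 - 11*I) + (3 + I) = 3 + I**2 - 10*I)
F(3)*(M + 158) = (3 + 3**2 - 10*3)*(-60 + 158) = (3 + 9 - 30)*98 = -18*98 = -1764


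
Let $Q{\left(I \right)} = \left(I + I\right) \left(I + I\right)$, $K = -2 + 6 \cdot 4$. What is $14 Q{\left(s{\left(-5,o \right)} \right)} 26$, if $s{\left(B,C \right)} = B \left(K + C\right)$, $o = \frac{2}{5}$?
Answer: $18264064$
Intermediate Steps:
$o = \frac{2}{5}$ ($o = 2 \cdot \frac{1}{5} = \frac{2}{5} \approx 0.4$)
$K = 22$ ($K = -2 + 24 = 22$)
$s{\left(B,C \right)} = B \left(22 + C\right)$
$Q{\left(I \right)} = 4 I^{2}$ ($Q{\left(I \right)} = 2 I 2 I = 4 I^{2}$)
$14 Q{\left(s{\left(-5,o \right)} \right)} 26 = 14 \cdot 4 \left(- 5 \left(22 + \frac{2}{5}\right)\right)^{2} \cdot 26 = 14 \cdot 4 \left(\left(-5\right) \frac{112}{5}\right)^{2} \cdot 26 = 14 \cdot 4 \left(-112\right)^{2} \cdot 26 = 14 \cdot 4 \cdot 12544 \cdot 26 = 14 \cdot 50176 \cdot 26 = 702464 \cdot 26 = 18264064$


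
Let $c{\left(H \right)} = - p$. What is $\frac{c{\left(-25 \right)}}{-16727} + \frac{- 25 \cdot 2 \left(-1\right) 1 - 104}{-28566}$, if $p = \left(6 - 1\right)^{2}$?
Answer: $\frac{29952}{8848583} \approx 0.0033849$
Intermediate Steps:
$p = 25$ ($p = 5^{2} = 25$)
$c{\left(H \right)} = -25$ ($c{\left(H \right)} = \left(-1\right) 25 = -25$)
$\frac{c{\left(-25 \right)}}{-16727} + \frac{- 25 \cdot 2 \left(-1\right) 1 - 104}{-28566} = - \frac{25}{-16727} + \frac{- 25 \cdot 2 \left(-1\right) 1 - 104}{-28566} = \left(-25\right) \left(- \frac{1}{16727}\right) + \left(- 25 \left(\left(-2\right) 1\right) - 104\right) \left(- \frac{1}{28566}\right) = \frac{25}{16727} + \left(\left(-25\right) \left(-2\right) - 104\right) \left(- \frac{1}{28566}\right) = \frac{25}{16727} + \left(50 - 104\right) \left(- \frac{1}{28566}\right) = \frac{25}{16727} - - \frac{1}{529} = \frac{25}{16727} + \frac{1}{529} = \frac{29952}{8848583}$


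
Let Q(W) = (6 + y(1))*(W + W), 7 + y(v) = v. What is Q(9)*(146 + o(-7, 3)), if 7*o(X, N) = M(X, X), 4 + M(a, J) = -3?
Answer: 0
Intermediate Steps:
M(a, J) = -7 (M(a, J) = -4 - 3 = -7)
y(v) = -7 + v
o(X, N) = -1 (o(X, N) = (⅐)*(-7) = -1)
Q(W) = 0 (Q(W) = (6 + (-7 + 1))*(W + W) = (6 - 6)*(2*W) = 0*(2*W) = 0)
Q(9)*(146 + o(-7, 3)) = 0*(146 - 1) = 0*145 = 0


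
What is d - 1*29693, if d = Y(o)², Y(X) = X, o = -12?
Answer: -29549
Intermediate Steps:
d = 144 (d = (-12)² = 144)
d - 1*29693 = 144 - 1*29693 = 144 - 29693 = -29549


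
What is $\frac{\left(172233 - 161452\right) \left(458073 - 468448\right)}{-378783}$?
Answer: $\frac{111852875}{378783} \approx 295.3$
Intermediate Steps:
$\frac{\left(172233 - 161452\right) \left(458073 - 468448\right)}{-378783} = 10781 \left(-10375\right) \left(- \frac{1}{378783}\right) = \left(-111852875\right) \left(- \frac{1}{378783}\right) = \frac{111852875}{378783}$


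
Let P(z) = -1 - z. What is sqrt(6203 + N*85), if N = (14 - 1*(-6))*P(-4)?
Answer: sqrt(11303) ≈ 106.32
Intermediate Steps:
N = 60 (N = (14 - 1*(-6))*(-1 - 1*(-4)) = (14 + 6)*(-1 + 4) = 20*3 = 60)
sqrt(6203 + N*85) = sqrt(6203 + 60*85) = sqrt(6203 + 5100) = sqrt(11303)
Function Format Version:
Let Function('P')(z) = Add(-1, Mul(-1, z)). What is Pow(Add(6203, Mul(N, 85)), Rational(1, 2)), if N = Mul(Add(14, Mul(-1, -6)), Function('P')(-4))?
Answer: Pow(11303, Rational(1, 2)) ≈ 106.32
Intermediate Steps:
N = 60 (N = Mul(Add(14, Mul(-1, -6)), Add(-1, Mul(-1, -4))) = Mul(Add(14, 6), Add(-1, 4)) = Mul(20, 3) = 60)
Pow(Add(6203, Mul(N, 85)), Rational(1, 2)) = Pow(Add(6203, Mul(60, 85)), Rational(1, 2)) = Pow(Add(6203, 5100), Rational(1, 2)) = Pow(11303, Rational(1, 2))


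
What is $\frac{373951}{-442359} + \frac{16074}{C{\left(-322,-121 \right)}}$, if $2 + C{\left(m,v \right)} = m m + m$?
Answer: $- \frac{830028863}{1203216480} \approx -0.68984$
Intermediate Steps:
$C{\left(m,v \right)} = -2 + m + m^{2}$ ($C{\left(m,v \right)} = -2 + \left(m m + m\right) = -2 + \left(m^{2} + m\right) = -2 + \left(m + m^{2}\right) = -2 + m + m^{2}$)
$\frac{373951}{-442359} + \frac{16074}{C{\left(-322,-121 \right)}} = \frac{373951}{-442359} + \frac{16074}{-2 - 322 + \left(-322\right)^{2}} = 373951 \left(- \frac{1}{442359}\right) + \frac{16074}{-2 - 322 + 103684} = - \frac{373951}{442359} + \frac{16074}{103360} = - \frac{373951}{442359} + 16074 \cdot \frac{1}{103360} = - \frac{373951}{442359} + \frac{423}{2720} = - \frac{830028863}{1203216480}$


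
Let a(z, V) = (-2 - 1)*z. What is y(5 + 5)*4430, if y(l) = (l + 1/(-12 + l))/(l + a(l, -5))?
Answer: -8417/4 ≈ -2104.3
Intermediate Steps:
a(z, V) = -3*z
y(l) = -(l + 1/(-12 + l))/(2*l) (y(l) = (l + 1/(-12 + l))/(l - 3*l) = (l + 1/(-12 + l))/((-2*l)) = (l + 1/(-12 + l))*(-1/(2*l)) = -(l + 1/(-12 + l))/(2*l))
y(5 + 5)*4430 = ((1 + (5 + 5)² - 12*(5 + 5))/(2*(5 + 5)*(12 - (5 + 5))))*4430 = ((½)*(1 + 10² - 12*10)/(10*(12 - 1*10)))*4430 = ((½)*(⅒)*(1 + 100 - 120)/(12 - 10))*4430 = ((½)*(⅒)*(-19)/2)*4430 = ((½)*(⅒)*(½)*(-19))*4430 = -19/40*4430 = -8417/4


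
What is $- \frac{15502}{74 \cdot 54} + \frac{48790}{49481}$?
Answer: $- \frac{286044811}{98863038} \approx -2.8933$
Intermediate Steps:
$- \frac{15502}{74 \cdot 54} + \frac{48790}{49481} = - \frac{15502}{3996} + 48790 \cdot \frac{1}{49481} = \left(-15502\right) \frac{1}{3996} + \frac{48790}{49481} = - \frac{7751}{1998} + \frac{48790}{49481} = - \frac{286044811}{98863038}$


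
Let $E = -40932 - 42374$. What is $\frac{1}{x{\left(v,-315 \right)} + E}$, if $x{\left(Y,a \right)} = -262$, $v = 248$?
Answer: $- \frac{1}{83568} \approx -1.1966 \cdot 10^{-5}$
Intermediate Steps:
$E = -83306$ ($E = -40932 - 42374 = -83306$)
$\frac{1}{x{\left(v,-315 \right)} + E} = \frac{1}{-262 - 83306} = \frac{1}{-83568} = - \frac{1}{83568}$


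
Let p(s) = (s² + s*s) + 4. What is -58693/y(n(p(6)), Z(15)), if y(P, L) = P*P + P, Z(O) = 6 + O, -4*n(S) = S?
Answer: -58693/342 ≈ -171.62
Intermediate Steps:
p(s) = 4 + 2*s² (p(s) = (s² + s²) + 4 = 2*s² + 4 = 4 + 2*s²)
n(S) = -S/4
y(P, L) = P + P² (y(P, L) = P² + P = P + P²)
-58693/y(n(p(6)), Z(15)) = -58693*(-4/((1 - (4 + 2*6²)/4)*(4 + 2*6²))) = -58693*(-4/((1 - (4 + 2*36)/4)*(4 + 2*36))) = -58693*(-4/((1 - (4 + 72)/4)*(4 + 72))) = -58693*(-1/(19*(1 - ¼*76))) = -58693*(-1/(19*(1 - 19))) = -58693/((-19*(-18))) = -58693/342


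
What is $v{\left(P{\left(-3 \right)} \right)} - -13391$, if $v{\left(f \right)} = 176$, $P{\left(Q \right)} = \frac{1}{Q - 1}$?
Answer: $13567$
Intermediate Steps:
$P{\left(Q \right)} = \frac{1}{-1 + Q}$
$v{\left(P{\left(-3 \right)} \right)} - -13391 = 176 - -13391 = 176 + 13391 = 13567$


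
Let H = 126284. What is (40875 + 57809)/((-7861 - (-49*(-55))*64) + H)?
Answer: -98684/54057 ≈ -1.8256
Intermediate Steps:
(40875 + 57809)/((-7861 - (-49*(-55))*64) + H) = (40875 + 57809)/((-7861 - (-49*(-55))*64) + 126284) = 98684/((-7861 - 2695*64) + 126284) = 98684/((-7861 - 1*172480) + 126284) = 98684/((-7861 - 172480) + 126284) = 98684/(-180341 + 126284) = 98684/(-54057) = 98684*(-1/54057) = -98684/54057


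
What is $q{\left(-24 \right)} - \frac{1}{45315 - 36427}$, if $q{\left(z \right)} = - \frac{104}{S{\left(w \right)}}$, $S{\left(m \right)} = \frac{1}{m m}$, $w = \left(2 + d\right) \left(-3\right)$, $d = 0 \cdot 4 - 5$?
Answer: $- \frac{74872513}{8888} \approx -8424.0$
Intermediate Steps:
$d = -5$ ($d = 0 - 5 = -5$)
$w = 9$ ($w = \left(2 - 5\right) \left(-3\right) = \left(-3\right) \left(-3\right) = 9$)
$S{\left(m \right)} = \frac{1}{m^{2}}$
$q{\left(z \right)} = -8424$ ($q{\left(z \right)} = - \frac{104}{\frac{1}{81}} = - 104 \frac{1}{\frac{1}{81}} = \left(-104\right) 81 = -8424$)
$q{\left(-24 \right)} - \frac{1}{45315 - 36427} = -8424 - \frac{1}{45315 - 36427} = -8424 - \frac{1}{8888} = - \frac{74872513}{8888}$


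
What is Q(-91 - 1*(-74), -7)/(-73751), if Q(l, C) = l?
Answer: 17/73751 ≈ 0.00023051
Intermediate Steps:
Q(-91 - 1*(-74), -7)/(-73751) = (-91 - 1*(-74))/(-73751) = (-91 + 74)*(-1/73751) = -17*(-1/73751) = 17/73751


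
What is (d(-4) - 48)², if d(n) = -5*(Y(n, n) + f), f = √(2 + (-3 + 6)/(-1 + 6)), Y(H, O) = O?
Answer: (28 + √65)² ≈ 1300.5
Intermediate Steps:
f = √65/5 (f = √(2 + 3/5) = √(2 + 3*(⅕)) = √(2 + ⅗) = √(13/5) = √65/5 ≈ 1.6125)
d(n) = -√65 - 5*n (d(n) = -5*(n + √65/5) = -√65 - 5*n)
(d(-4) - 48)² = ((-√65 - 5*(-4)) - 48)² = ((-√65 + 20) - 48)² = ((20 - √65) - 48)² = (-28 - √65)²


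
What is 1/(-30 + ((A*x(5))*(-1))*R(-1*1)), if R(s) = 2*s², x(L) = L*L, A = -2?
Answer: 1/70 ≈ 0.014286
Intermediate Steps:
x(L) = L²
1/(-30 + ((A*x(5))*(-1))*R(-1*1)) = 1/(-30 + (-2*5²*(-1))*(2*(-1*1)²)) = 1/(-30 + (-2*25*(-1))*(2*(-1)²)) = 1/(-30 + (-50*(-1))*(2*1)) = 1/(-30 + 50*2) = 1/(-30 + 100) = 1/70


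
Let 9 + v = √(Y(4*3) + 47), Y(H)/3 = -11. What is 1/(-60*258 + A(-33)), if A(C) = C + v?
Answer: -7761/120466235 - √14/240932470 ≈ -6.4440e-5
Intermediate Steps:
Y(H) = -33 (Y(H) = 3*(-11) = -33)
v = -9 + √14 (v = -9 + √(-33 + 47) = -9 + √14 ≈ -5.2583)
A(C) = -9 + C + √14 (A(C) = C + (-9 + √14) = -9 + C + √14)
1/(-60*258 + A(-33)) = 1/(-60*258 + (-9 - 33 + √14)) = 1/(-15480 + (-42 + √14)) = 1/(-15522 + √14)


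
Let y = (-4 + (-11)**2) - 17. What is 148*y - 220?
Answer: 14580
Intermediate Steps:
y = 100 (y = (-4 + 121) - 17 = 117 - 17 = 100)
148*y - 220 = 148*100 - 220 = 14800 - 220 = 14580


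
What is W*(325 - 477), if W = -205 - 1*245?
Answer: 68400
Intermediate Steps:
W = -450 (W = -205 - 245 = -450)
W*(325 - 477) = -450*(325 - 477) = -450*(-152) = 68400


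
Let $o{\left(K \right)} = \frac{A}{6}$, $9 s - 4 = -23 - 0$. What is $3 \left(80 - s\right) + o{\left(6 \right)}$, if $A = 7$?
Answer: $\frac{495}{2} \approx 247.5$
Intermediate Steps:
$s = - \frac{19}{9}$ ($s = \frac{4}{9} + \frac{-23 - 0}{9} = \frac{4}{9} + \frac{-23 + 0}{9} = \frac{4}{9} + \frac{1}{9} \left(-23\right) = \frac{4}{9} - \frac{23}{9} = - \frac{19}{9} \approx -2.1111$)
$o{\left(K \right)} = \frac{7}{6}$
$3 \left(80 - s\right) + o{\left(6 \right)} = 3 \left(80 - - \frac{19}{9}\right) + \frac{7}{6} = 3 \left(80 + \frac{19}{9}\right) + \frac{7}{6} = 3 \cdot \frac{739}{9} + \frac{7}{6} = \frac{739}{3} + \frac{7}{6} = \frac{495}{2}$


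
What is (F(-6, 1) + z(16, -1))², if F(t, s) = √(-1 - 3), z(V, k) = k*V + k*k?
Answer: 221 - 60*I ≈ 221.0 - 60.0*I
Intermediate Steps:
z(V, k) = k² + V*k (z(V, k) = V*k + k² = k² + V*k)
F(t, s) = 2*I (F(t, s) = √(-4) = 2*I)
(F(-6, 1) + z(16, -1))² = (2*I - (16 - 1))² = (2*I - 1*15)² = (2*I - 15)² = (-15 + 2*I)²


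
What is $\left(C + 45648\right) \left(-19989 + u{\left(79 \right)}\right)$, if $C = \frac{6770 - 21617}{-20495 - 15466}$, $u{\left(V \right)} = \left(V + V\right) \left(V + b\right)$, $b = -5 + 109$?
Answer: $\frac{4883648660625}{11987} \approx 4.0741 \cdot 10^{8}$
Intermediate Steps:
$b = 104$
$u{\left(V \right)} = 2 V \left(104 + V\right)$ ($u{\left(V \right)} = \left(V + V\right) \left(V + 104\right) = 2 V \left(104 + V\right)$)
$C = \frac{4949}{11987}$ ($C = - \frac{14847}{-35961} = \left(-14847\right) \left(- \frac{1}{35961}\right) = \frac{4949}{11987} \approx 0.41286$)
$\left(C + 45648\right) \left(-19989 + u{\left(79 \right)}\right) = \left(\frac{4949}{11987} + 45648\right) \left(-19989 + 2 \cdot 79 \left(104 + 79\right)\right) = \frac{547187525 \left(-19989 + 2 \cdot 79 \cdot 183\right)}{11987} = \frac{547187525 \left(-19989 + 28914\right)}{11987} = \frac{547187525}{11987} \cdot 8925 = \frac{4883648660625}{11987}$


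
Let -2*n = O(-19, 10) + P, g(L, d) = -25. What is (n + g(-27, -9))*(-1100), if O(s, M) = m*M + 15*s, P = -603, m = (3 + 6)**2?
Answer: -15400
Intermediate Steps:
m = 81 (m = 9**2 = 81)
O(s, M) = 15*s + 81*M (O(s, M) = 81*M + 15*s = 15*s + 81*M)
n = 39 (n = -((15*(-19) + 81*10) - 603)/2 = -((-285 + 810) - 603)/2 = -(525 - 603)/2 = -1/2*(-78) = 39)
(n + g(-27, -9))*(-1100) = (39 - 25)*(-1100) = 14*(-1100) = -15400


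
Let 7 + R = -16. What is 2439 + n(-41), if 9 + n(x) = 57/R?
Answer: 55833/23 ≈ 2427.5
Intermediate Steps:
R = -23 (R = -7 - 16 = -23)
n(x) = -264/23 (n(x) = -9 + 57/(-23) = -9 + 57*(-1/23) = -9 - 57/23 = -264/23)
2439 + n(-41) = 2439 - 264/23 = 55833/23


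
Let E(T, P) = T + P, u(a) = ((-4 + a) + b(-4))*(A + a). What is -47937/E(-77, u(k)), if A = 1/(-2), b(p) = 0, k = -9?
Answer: -31958/31 ≈ -1030.9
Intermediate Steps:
A = -1/2 ≈ -0.50000
u(a) = (-4 + a)*(-1/2 + a) (u(a) = ((-4 + a) + 0)*(-1/2 + a) = (-4 + a)*(-1/2 + a))
E(T, P) = P + T
-47937/E(-77, u(k)) = -47937/((2 + (-9)**2 - 9/2*(-9)) - 77) = -47937/((2 + 81 + 81/2) - 77) = -47937/(247/2 - 77) = -47937/93/2 = -47937*2/93 = -31958/31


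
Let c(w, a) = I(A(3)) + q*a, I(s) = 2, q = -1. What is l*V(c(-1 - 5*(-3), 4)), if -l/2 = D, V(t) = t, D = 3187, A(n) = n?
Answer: 12748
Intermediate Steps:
c(w, a) = 2 - a
l = -6374 (l = -2*3187 = -6374)
l*V(c(-1 - 5*(-3), 4)) = -6374*(2 - 1*4) = -6374*(2 - 4) = -6374*(-2) = 12748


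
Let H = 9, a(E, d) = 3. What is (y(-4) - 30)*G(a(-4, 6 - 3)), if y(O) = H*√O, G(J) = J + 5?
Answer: -240 + 144*I ≈ -240.0 + 144.0*I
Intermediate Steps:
G(J) = 5 + J
y(O) = 9*√O
(y(-4) - 30)*G(a(-4, 6 - 3)) = (9*√(-4) - 30)*(5 + 3) = (9*(2*I) - 30)*8 = (18*I - 30)*8 = (-30 + 18*I)*8 = -240 + 144*I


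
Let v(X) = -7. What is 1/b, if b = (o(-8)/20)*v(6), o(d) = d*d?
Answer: -5/112 ≈ -0.044643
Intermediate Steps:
o(d) = d**2
b = -112/5 (b = ((-8)**2/20)*(-7) = (64*(1/20))*(-7) = (16/5)*(-7) = -112/5 ≈ -22.400)
1/b = 1/(-112/5) = -5/112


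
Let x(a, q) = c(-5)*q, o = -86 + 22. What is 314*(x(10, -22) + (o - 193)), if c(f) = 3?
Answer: -101422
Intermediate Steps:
o = -64
x(a, q) = 3*q
314*(x(10, -22) + (o - 193)) = 314*(3*(-22) + (-64 - 193)) = 314*(-66 - 257) = 314*(-323) = -101422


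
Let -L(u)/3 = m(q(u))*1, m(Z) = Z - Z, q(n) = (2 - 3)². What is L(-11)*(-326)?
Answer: 0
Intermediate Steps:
q(n) = 1 (q(n) = (-1)² = 1)
m(Z) = 0
L(u) = 0 (L(u) = -0 = -3*0 = 0)
L(-11)*(-326) = 0*(-326) = 0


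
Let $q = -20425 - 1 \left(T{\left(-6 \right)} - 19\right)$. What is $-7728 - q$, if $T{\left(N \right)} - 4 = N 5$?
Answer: $12652$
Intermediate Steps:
$T{\left(N \right)} = 4 + 5 N$ ($T{\left(N \right)} = 4 + N 5 = 4 + 5 N$)
$q = -20380$ ($q = -20425 - 1 \left(\left(4 + 5 \left(-6\right)\right) - 19\right) = -20425 - 1 \left(\left(4 - 30\right) - 19\right) = -20425 - 1 \left(-26 - 19\right) = -20425 - 1 \left(-45\right) = -20425 - -45 = -20425 + 45 = -20380$)
$-7728 - q = -7728 - -20380 = -7728 + 20380 = 12652$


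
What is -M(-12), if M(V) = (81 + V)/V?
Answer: 23/4 ≈ 5.7500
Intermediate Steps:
M(V) = (81 + V)/V
-M(-12) = -(81 - 12)/(-12) = -(-1)*69/12 = -1*(-23/4) = 23/4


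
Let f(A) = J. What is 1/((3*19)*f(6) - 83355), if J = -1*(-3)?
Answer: -1/83184 ≈ -1.2022e-5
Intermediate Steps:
J = 3
f(A) = 3
1/((3*19)*f(6) - 83355) = 1/((3*19)*3 - 83355) = 1/(57*3 - 83355) = 1/(171 - 83355) = 1/(-83184) = -1/83184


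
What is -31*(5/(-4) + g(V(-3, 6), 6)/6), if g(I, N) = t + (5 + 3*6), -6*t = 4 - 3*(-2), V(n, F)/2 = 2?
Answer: -2573/36 ≈ -71.472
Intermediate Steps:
V(n, F) = 4 (V(n, F) = 2*2 = 4)
t = -5/3 (t = -(4 - 3*(-2))/6 = -(4 + 6)/6 = -⅙*10 = -5/3 ≈ -1.6667)
g(I, N) = 64/3 (g(I, N) = -5/3 + (5 + 3*6) = -5/3 + (5 + 18) = -5/3 + 23 = 64/3)
-31*(5/(-4) + g(V(-3, 6), 6)/6) = -31*(5/(-4) + (64/3)/6) = -31*(5*(-¼) + (64/3)*(⅙)) = -31*(-5/4 + 32/9) = -31*83/36 = -2573/36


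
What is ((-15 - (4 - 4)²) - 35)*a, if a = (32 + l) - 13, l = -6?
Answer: -650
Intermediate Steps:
a = 13 (a = (32 - 6) - 13 = 26 - 13 = 13)
((-15 - (4 - 4)²) - 35)*a = ((-15 - (4 - 4)²) - 35)*13 = ((-15 - 1*0²) - 35)*13 = ((-15 - 1*0) - 35)*13 = ((-15 + 0) - 35)*13 = (-15 - 35)*13 = -50*13 = -650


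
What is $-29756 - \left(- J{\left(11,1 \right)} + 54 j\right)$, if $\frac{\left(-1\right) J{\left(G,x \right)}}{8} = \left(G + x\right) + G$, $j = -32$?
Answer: $-28212$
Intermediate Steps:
$J{\left(G,x \right)} = - 16 G - 8 x$ ($J{\left(G,x \right)} = - 8 \left(\left(G + x\right) + G\right) = - 8 \left(x + 2 G\right) = - 16 G - 8 x$)
$-29756 - \left(- J{\left(11,1 \right)} + 54 j\right) = -29756 - -1544 = -29756 + \left(\left(-176 - 8\right) + 1728\right) = -29756 + \left(-184 + 1728\right) = -29756 + 1544 = -28212$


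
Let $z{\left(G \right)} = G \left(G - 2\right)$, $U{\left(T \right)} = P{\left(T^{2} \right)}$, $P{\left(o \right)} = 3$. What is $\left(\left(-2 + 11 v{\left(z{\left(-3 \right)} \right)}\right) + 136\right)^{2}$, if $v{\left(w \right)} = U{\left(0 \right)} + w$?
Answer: $110224$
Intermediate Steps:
$U{\left(T \right)} = 3$
$z{\left(G \right)} = G \left(-2 + G\right)$
$v{\left(w \right)} = 3 + w$
$\left(\left(-2 + 11 v{\left(z{\left(-3 \right)} \right)}\right) + 136\right)^{2} = \left(\left(-2 + 11 \left(3 - 3 \left(-2 - 3\right)\right)\right) + 136\right)^{2} = \left(\left(-2 + 11 \left(3 - -15\right)\right) + 136\right)^{2} = \left(\left(-2 + 11 \left(3 + 15\right)\right) + 136\right)^{2} = \left(\left(-2 + 11 \cdot 18\right) + 136\right)^{2} = \left(\left(-2 + 198\right) + 136\right)^{2} = \left(196 + 136\right)^{2} = 332^{2} = 110224$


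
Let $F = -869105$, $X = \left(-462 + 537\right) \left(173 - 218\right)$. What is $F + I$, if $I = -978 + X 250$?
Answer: $-1713833$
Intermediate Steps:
$X = -3375$ ($X = 75 \left(-45\right) = -3375$)
$I = -844728$ ($I = -978 - 843750 = -844728$)
$F + I = -869105 - 844728 = -1713833$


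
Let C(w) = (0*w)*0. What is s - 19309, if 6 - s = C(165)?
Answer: -19303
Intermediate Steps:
C(w) = 0 (C(w) = 0*0 = 0)
s = 6 (s = 6 - 1*0 = 6 + 0 = 6)
s - 19309 = 6 - 19309 = -19303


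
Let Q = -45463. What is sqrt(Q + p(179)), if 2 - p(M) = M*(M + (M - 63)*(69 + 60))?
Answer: I*sqrt(2756058) ≈ 1660.1*I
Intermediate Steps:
p(M) = 2 - M*(-8127 + 130*M) (p(M) = 2 - M*(M + (M - 63)*(69 + 60)) = 2 - M*(M + (-63 + M)*129) = 2 - M*(M + (-8127 + 129*M)) = 2 - M*(-8127 + 130*M))
sqrt(Q + p(179)) = sqrt(-45463 + (2 - 130*179**2 + 8127*179)) = sqrt(-45463 + (2 - 130*32041 + 1454733)) = sqrt(-45463 + (2 - 4165330 + 1454733)) = sqrt(-45463 - 2710595) = sqrt(-2756058) = I*sqrt(2756058)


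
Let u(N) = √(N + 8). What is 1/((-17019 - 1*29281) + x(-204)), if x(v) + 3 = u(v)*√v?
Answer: -46303/2143927825 + 28*√51/2143927825 ≈ -2.1504e-5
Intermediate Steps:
u(N) = √(8 + N)
x(v) = -3 + √v*√(8 + v) (x(v) = -3 + √(8 + v)*√v = -3 + √v*√(8 + v))
1/((-17019 - 1*29281) + x(-204)) = 1/((-17019 - 1*29281) + (-3 + √(-204)*√(8 - 204))) = 1/((-17019 - 29281) + (-3 + (2*I*√51)*√(-196))) = 1/(-46300 + (-3 + (2*I*√51)*(14*I))) = 1/(-46300 + (-3 - 28*√51)) = 1/(-46303 - 28*√51)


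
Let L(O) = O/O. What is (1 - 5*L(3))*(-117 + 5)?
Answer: 448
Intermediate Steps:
L(O) = 1
(1 - 5*L(3))*(-117 + 5) = (1 - 5*1)*(-117 + 5) = (1 - 5)*(-112) = -4*(-112) = 448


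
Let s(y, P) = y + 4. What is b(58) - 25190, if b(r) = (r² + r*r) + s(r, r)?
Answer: -18400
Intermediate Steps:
s(y, P) = 4 + y
b(r) = 4 + r + 2*r² (b(r) = (r² + r*r) + (4 + r) = (r² + r²) + (4 + r) = 2*r² + (4 + r) = 4 + r + 2*r²)
b(58) - 25190 = (4 + 58 + 2*58²) - 25190 = (4 + 58 + 2*3364) - 25190 = (4 + 58 + 6728) - 25190 = 6790 - 25190 = -18400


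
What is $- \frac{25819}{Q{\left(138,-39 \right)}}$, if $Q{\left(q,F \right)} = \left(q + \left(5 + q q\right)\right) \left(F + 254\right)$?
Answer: $- \frac{25819}{4125205} \approx -0.0062588$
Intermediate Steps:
$Q{\left(q,F \right)} = \left(254 + F\right) \left(5 + q + q^{2}\right)$ ($Q{\left(q,F \right)} = \left(q + \left(5 + q^{2}\right)\right) \left(254 + F\right) = \left(5 + q + q^{2}\right) \left(254 + F\right) = \left(254 + F\right) \left(5 + q + q^{2}\right)$)
$- \frac{25819}{Q{\left(138,-39 \right)}} = - \frac{25819}{1270 + 5 \left(-39\right) + 254 \cdot 138 + 254 \cdot 138^{2} - 5382 - 39 \cdot 138^{2}} = - \frac{25819}{1270 - 195 + 35052 + 254 \cdot 19044 - 5382 - 742716} = - \frac{25819}{1270 - 195 + 35052 + 4837176 - 5382 - 742716} = - \frac{25819}{4125205}$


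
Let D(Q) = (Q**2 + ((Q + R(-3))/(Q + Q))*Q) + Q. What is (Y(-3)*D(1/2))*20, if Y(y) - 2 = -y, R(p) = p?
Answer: -50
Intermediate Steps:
Y(y) = 2 - y
D(Q) = -3/2 + Q**2 + 3*Q/2 (D(Q) = (Q**2 + ((Q - 3)/(Q + Q))*Q) + Q = (Q**2 + ((-3 + Q)/((2*Q)))*Q) + Q = (Q**2 + ((-3 + Q)*(1/(2*Q)))*Q) + Q = (Q**2 + ((-3 + Q)/(2*Q))*Q) + Q = (Q**2 + (-3/2 + Q/2)) + Q = (-3/2 + Q**2 + Q/2) + Q = -3/2 + Q**2 + 3*Q/2)
(Y(-3)*D(1/2))*20 = ((2 - 1*(-3))*(-3/2 + (1/2)**2 + (3/2)/2))*20 = ((2 + 3)*(-3/2 + (1/2)**2 + (3/2)*(1/2)))*20 = (5*(-3/2 + 1/4 + 3/4))*20 = (5*(-1/2))*20 = -5/2*20 = -50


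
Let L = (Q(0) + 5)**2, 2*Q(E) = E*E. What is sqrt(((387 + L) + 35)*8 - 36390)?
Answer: 3*I*sqrt(3646) ≈ 181.15*I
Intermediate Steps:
Q(E) = E**2/2 (Q(E) = (E*E)/2 = E**2/2)
L = 25 (L = ((1/2)*0**2 + 5)**2 = ((1/2)*0 + 5)**2 = (0 + 5)**2 = 5**2 = 25)
sqrt(((387 + L) + 35)*8 - 36390) = sqrt(((387 + 25) + 35)*8 - 36390) = sqrt((412 + 35)*8 - 36390) = sqrt(447*8 - 36390) = sqrt(3576 - 36390) = sqrt(-32814) = 3*I*sqrt(3646)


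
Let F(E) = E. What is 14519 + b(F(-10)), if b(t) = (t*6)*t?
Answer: 15119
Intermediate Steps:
b(t) = 6*t² (b(t) = (6*t)*t = 6*t²)
14519 + b(F(-10)) = 14519 + 6*(-10)² = 14519 + 6*100 = 14519 + 600 = 15119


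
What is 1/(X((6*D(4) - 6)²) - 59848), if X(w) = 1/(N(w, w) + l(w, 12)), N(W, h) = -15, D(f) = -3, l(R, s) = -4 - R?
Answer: -595/35609561 ≈ -1.6709e-5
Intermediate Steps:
X(w) = 1/(-19 - w) (X(w) = 1/(-15 + (-4 - w)) = 1/(-19 - w))
1/(X((6*D(4) - 6)²) - 59848) = 1/(-1/(19 + (6*(-3) - 6)²) - 59848) = 1/(-1/(19 + (-18 - 6)²) - 59848) = 1/(-1/(19 + (-24)²) - 59848) = 1/(-1/(19 + 576) - 59848) = 1/(-1/595 - 59848) = 1/(-35609561/595) = -595/35609561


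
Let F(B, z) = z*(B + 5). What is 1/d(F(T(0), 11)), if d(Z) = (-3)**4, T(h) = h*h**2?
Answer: 1/81 ≈ 0.012346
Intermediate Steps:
T(h) = h**3
F(B, z) = z*(5 + B)
d(Z) = 81
1/d(F(T(0), 11)) = 1/81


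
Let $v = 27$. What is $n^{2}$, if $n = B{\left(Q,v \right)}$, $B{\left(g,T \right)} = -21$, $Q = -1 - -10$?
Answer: $441$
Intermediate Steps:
$Q = 9$ ($Q = -1 + 10 = 9$)
$n = -21$
$n^{2} = \left(-21\right)^{2} = 441$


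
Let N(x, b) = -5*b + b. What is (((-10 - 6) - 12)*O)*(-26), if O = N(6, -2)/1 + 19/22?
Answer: 70980/11 ≈ 6452.7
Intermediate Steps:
N(x, b) = -4*b
O = 195/22 (O = -4*(-2)/1 + 19/22 = 8*1 + 19*(1/22) = 8 + 19/22 = 195/22 ≈ 8.8636)
(((-10 - 6) - 12)*O)*(-26) = (((-10 - 6) - 12)*(195/22))*(-26) = ((-16 - 12)*(195/22))*(-26) = -28*195/22*(-26) = -2730/11*(-26) = 70980/11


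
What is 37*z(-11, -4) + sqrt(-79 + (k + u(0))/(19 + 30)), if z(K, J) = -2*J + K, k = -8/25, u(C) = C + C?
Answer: -111 + I*sqrt(96783)/35 ≈ -111.0 + 8.8886*I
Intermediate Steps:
u(C) = 2*C
k = -8/25 (k = -8*1/25 = -8/25 ≈ -0.32000)
z(K, J) = K - 2*J
37*z(-11, -4) + sqrt(-79 + (k + u(0))/(19 + 30)) = 37*(-11 - 2*(-4)) + sqrt(-79 + (-8/25 + 2*0)/(19 + 30)) = 37*(-11 + 8) + sqrt(-79 + (-8/25 + 0)/49) = 37*(-3) + sqrt(-79 - 8/25*1/49) = -111 + sqrt(-79 - 8/1225) = -111 + sqrt(-96783/1225) = -111 + I*sqrt(96783)/35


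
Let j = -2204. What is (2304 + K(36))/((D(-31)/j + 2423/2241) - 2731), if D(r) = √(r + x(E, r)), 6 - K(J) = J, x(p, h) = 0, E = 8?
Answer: -151442259619241066112/181805219686894978975 + 25170147675576*I*√31/181805219686894978975 ≈ -0.83299 + 7.7083e-7*I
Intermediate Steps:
K(J) = 6 - J
D(r) = √r (D(r) = √(r + 0) = √r)
(2304 + K(36))/((D(-31)/j + 2423/2241) - 2731) = (2304 + (6 - 1*36))/((√(-31)/(-2204) + 2423/2241) - 2731) = (2304 + (6 - 36))/(((I*√31)*(-1/2204) + 2423*(1/2241)) - 2731) = (2304 - 30)/((-I*√31/2204 + 2423/2241) - 2731) = 2274/((2423/2241 - I*√31/2204) - 2731) = 2274/(-6117748/2241 - I*√31/2204)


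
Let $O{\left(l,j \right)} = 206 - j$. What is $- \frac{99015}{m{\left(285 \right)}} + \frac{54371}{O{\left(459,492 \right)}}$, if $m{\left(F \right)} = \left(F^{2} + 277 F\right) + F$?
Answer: $- \frac{583494473}{3059342} \approx -190.73$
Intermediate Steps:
$m{\left(F \right)} = F^{2} + 278 F$
$- \frac{99015}{m{\left(285 \right)}} + \frac{54371}{O{\left(459,492 \right)}} = - \frac{99015}{285 \left(278 + 285\right)} + \frac{54371}{206 - 492} = - \frac{99015}{285 \cdot 563} + \frac{54371}{206 - 492} = - \frac{99015}{160455} + \frac{54371}{-286} = \left(-99015\right) \frac{1}{160455} + 54371 \left(- \frac{1}{286}\right) = - \frac{6601}{10697} - \frac{54371}{286} = - \frac{583494473}{3059342}$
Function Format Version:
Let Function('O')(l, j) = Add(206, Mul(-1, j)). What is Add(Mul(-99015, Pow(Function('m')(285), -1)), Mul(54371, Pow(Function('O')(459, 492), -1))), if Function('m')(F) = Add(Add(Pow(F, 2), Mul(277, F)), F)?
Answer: Rational(-583494473, 3059342) ≈ -190.73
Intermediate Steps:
Function('m')(F) = Add(Pow(F, 2), Mul(278, F))
Add(Mul(-99015, Pow(Function('m')(285), -1)), Mul(54371, Pow(Function('O')(459, 492), -1))) = Add(Mul(-99015, Pow(Mul(285, Add(278, 285)), -1)), Mul(54371, Pow(Add(206, Mul(-1, 492)), -1))) = Add(Mul(-99015, Pow(Mul(285, 563), -1)), Mul(54371, Pow(Add(206, -492), -1))) = Add(Mul(-99015, Pow(160455, -1)), Mul(54371, Pow(-286, -1))) = Add(Mul(-99015, Rational(1, 160455)), Mul(54371, Rational(-1, 286))) = Add(Rational(-6601, 10697), Rational(-54371, 286)) = Rational(-583494473, 3059342)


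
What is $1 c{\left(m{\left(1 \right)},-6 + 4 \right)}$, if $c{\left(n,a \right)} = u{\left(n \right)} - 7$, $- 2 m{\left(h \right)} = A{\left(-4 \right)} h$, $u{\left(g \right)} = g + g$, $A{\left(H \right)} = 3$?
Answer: $-10$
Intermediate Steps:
$u{\left(g \right)} = 2 g$
$m{\left(h \right)} = - \frac{3 h}{2}$
$c{\left(n,a \right)} = -7 + 2 n$ ($c{\left(n,a \right)} = 2 n - 7 = -7 + 2 n$)
$1 c{\left(m{\left(1 \right)},-6 + 4 \right)} = 1 \left(-7 + 2 \left(\left(- \frac{3}{2}\right) 1\right)\right) = 1 \left(-7 + 2 \left(- \frac{3}{2}\right)\right) = 1 \left(-7 - 3\right) = 1 \left(-10\right) = -10$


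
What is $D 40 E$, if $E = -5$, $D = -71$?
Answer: $14200$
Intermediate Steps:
$D 40 E = \left(-71\right) 40 \left(-5\right) = \left(-2840\right) \left(-5\right) = 14200$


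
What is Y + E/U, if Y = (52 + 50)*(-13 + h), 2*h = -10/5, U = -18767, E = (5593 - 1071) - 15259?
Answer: -26788539/18767 ≈ -1427.4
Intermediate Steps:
E = -10737 (E = 4522 - 15259 = -10737)
h = -1 (h = (-10/5)/2 = (-10*⅕)/2 = (½)*(-2) = -1)
Y = -1428 (Y = (52 + 50)*(-13 - 1) = 102*(-14) = -1428)
Y + E/U = -1428 - 10737/(-18767) = -1428 - 10737*(-1/18767) = -1428 + 10737/18767 = -26788539/18767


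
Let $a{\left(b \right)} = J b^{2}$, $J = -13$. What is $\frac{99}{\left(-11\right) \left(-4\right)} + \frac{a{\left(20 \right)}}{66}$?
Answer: $- \frac{10103}{132} \approx -76.538$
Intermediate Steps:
$a{\left(b \right)} = - 13 b^{2}$
$\frac{99}{\left(-11\right) \left(-4\right)} + \frac{a{\left(20 \right)}}{66} = \frac{99}{\left(-11\right) \left(-4\right)} + \frac{\left(-13\right) 20^{2}}{66} = \frac{99}{44} + \left(-13\right) 400 \cdot \frac{1}{66} = 99 \cdot \frac{1}{44} - \frac{2600}{33} = \frac{9}{4} - \frac{2600}{33} = - \frac{10103}{132}$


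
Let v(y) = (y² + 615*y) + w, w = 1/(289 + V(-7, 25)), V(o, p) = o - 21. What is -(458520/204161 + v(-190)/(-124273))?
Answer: -19175058197149/6622013687733 ≈ -2.8957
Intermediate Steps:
V(o, p) = -21 + o
w = 1/261 (w = 1/(289 + (-21 - 7)) = 1/(289 - 28) = 1/261 ≈ 0.0038314)
v(y) = 1/261 + y² + 615*y (v(y) = (y² + 615*y) + 1/261 = 1/261 + y² + 615*y)
-(458520/204161 + v(-190)/(-124273)) = -(458520/204161 + (1/261 + (-190)² + 615*(-190))/(-124273)) = -(458520*(1/204161) + (1/261 + 36100 - 116850)*(-1/124273)) = -(458520/204161 - 21075749/261*(-1/124273)) = -(458520/204161 + 21075749/32435253) = -1*19175058197149/6622013687733 = -19175058197149/6622013687733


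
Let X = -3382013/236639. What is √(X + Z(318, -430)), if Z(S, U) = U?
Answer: I*√24879463192337/236639 ≈ 21.078*I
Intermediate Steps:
X = -3382013/236639 (X = -3382013*1/236639 = -3382013/236639 ≈ -14.292)
√(X + Z(318, -430)) = √(-3382013/236639 - 430) = √(-105136783/236639) = I*√24879463192337/236639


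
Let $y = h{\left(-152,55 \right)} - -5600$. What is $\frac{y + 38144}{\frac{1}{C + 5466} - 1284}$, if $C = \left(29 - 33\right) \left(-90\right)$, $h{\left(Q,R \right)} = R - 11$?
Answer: $- \frac{255108888}{7480583} \approx -34.103$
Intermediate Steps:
$h{\left(Q,R \right)} = -11 + R$
$y = 5644$ ($y = \left(-11 + 55\right) - -5600 = 44 + 5600 = 5644$)
$C = 360$ ($C = \left(-4\right) \left(-90\right) = 360$)
$\frac{y + 38144}{\frac{1}{C + 5466} - 1284} = \frac{5644 + 38144}{\frac{1}{360 + 5466} - 1284} = \frac{43788}{\frac{1}{5826} - 1284} = \frac{43788}{- \frac{7480583}{5826}} = 43788 \left(- \frac{5826}{7480583}\right) = - \frac{255108888}{7480583}$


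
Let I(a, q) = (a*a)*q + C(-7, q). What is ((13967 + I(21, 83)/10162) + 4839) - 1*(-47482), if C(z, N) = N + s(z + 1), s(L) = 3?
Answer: 673655345/10162 ≈ 66292.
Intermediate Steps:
C(z, N) = 3 + N (C(z, N) = N + 3 = 3 + N)
I(a, q) = 3 + q + q*a**2 (I(a, q) = (a*a)*q + (3 + q) = a**2*q + (3 + q) = q*a**2 + (3 + q) = 3 + q + q*a**2)
((13967 + I(21, 83)/10162) + 4839) - 1*(-47482) = ((13967 + (3 + 83 + 83*21**2)/10162) + 4839) - 1*(-47482) = ((13967 + (3 + 83 + 83*441)*(1/10162)) + 4839) + 47482 = ((13967 + (3 + 83 + 36603)*(1/10162)) + 4839) + 47482 = ((13967 + 36689*(1/10162)) + 4839) + 47482 = ((13967 + 36689/10162) + 4839) + 47482 = (141969343/10162 + 4839) + 47482 = 191143261/10162 + 47482 = 673655345/10162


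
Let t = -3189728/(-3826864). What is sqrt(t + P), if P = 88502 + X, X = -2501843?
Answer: I*sqrt(138058971187253899)/239179 ≈ 1553.5*I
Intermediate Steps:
t = 199358/239179 (t = -3189728*(-1/3826864) = 199358/239179 ≈ 0.83351)
P = -2413341 (P = 88502 - 2501843 = -2413341)
sqrt(t + P) = sqrt(199358/239179 - 2413341) = sqrt(-577220287681/239179) = I*sqrt(138058971187253899)/239179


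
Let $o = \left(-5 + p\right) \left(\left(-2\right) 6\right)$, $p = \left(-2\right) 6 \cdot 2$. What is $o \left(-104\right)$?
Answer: $-36192$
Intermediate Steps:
$p = -24$ ($p = \left(-12\right) 2 = -24$)
$o = 348$ ($o = \left(-5 - 24\right) \left(\left(-2\right) 6\right) = \left(-29\right) \left(-12\right) = 348$)
$o \left(-104\right) = 348 \left(-104\right) = -36192$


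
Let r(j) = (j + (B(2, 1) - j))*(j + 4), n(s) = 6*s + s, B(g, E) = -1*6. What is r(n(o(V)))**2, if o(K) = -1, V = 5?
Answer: 324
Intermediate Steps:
B(g, E) = -6
n(s) = 7*s
r(j) = -24 - 6*j (r(j) = (j + (-6 - j))*(j + 4) = -6*(4 + j) = -24 - 6*j)
r(n(o(V)))**2 = (-24 - 42*(-1))**2 = (-24 - 6*(-7))**2 = (-24 + 42)**2 = 18**2 = 324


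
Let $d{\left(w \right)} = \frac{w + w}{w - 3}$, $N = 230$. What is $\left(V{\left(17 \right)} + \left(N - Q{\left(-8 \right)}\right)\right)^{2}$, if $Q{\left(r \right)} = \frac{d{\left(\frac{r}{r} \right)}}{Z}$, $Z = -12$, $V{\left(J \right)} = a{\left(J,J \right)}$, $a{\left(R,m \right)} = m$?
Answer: $\frac{8779369}{144} \approx 60968.0$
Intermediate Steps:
$V{\left(J \right)} = J$
$d{\left(w \right)} = \frac{2 w}{-3 + w}$
$Q{\left(r \right)} = \frac{1}{12}$ ($Q{\left(r \right)} = \frac{2 \frac{r}{r} \frac{1}{-3 + \frac{r}{r}}}{-12} = 2 \cdot 1 \frac{1}{-3 + 1} \left(- \frac{1}{12}\right) = 2 \cdot 1 \frac{1}{-2} \left(- \frac{1}{12}\right) = 2 \cdot 1 \left(- \frac{1}{2}\right) \left(- \frac{1}{12}\right) = \left(-1\right) \left(- \frac{1}{12}\right) = \frac{1}{12}$)
$\left(V{\left(17 \right)} + \left(N - Q{\left(-8 \right)}\right)\right)^{2} = \left(17 + \left(230 - \frac{1}{12}\right)\right)^{2} = \left(17 + \frac{2759}{12}\right)^{2} = \left(\frac{2963}{12}\right)^{2} = \frac{8779369}{144}$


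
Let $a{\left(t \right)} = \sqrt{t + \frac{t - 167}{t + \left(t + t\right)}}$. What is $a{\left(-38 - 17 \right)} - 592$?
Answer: $-592 + \frac{i \sqrt{162305}}{55} \approx -592.0 + 7.3249 i$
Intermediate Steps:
$a{\left(t \right)} = \sqrt{t + \frac{-167 + t}{3 t}}$ ($a{\left(t \right)} = \sqrt{t + \frac{-167 + t}{t + 2 t}} = \sqrt{t + \frac{-167 + t}{3 t}}$)
$a{\left(-38 - 17 \right)} - 592 = \frac{\sqrt{3 - \frac{501}{-38 - 17} + 9 \left(-38 - 17\right)}}{3} - 592 = \frac{\sqrt{3 - \frac{501}{-55} + 9 \left(-55\right)}}{3} - 592 = \frac{\sqrt{3 - - \frac{501}{55} - 495}}{3} - 592 = \frac{\sqrt{3 + \frac{501}{55} - 495}}{3} - 592 = \frac{\sqrt{- \frac{26559}{55}}}{3} - 592 = \frac{\frac{3}{55} i \sqrt{162305}}{3} - 592 = \frac{i \sqrt{162305}}{55} - 592 = -592 + \frac{i \sqrt{162305}}{55}$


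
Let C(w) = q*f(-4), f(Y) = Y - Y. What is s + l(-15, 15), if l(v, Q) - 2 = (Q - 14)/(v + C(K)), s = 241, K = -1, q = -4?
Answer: 3644/15 ≈ 242.93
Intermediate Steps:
f(Y) = 0
C(w) = 0 (C(w) = -4*0 = 0)
l(v, Q) = 2 + (-14 + Q)/v (l(v, Q) = 2 + (Q - 14)/(v + 0) = 2 + (-14 + Q)/v)
s + l(-15, 15) = 241 + (-14 + 15 + 2*(-15))/(-15) = 241 - (-14 + 15 - 30)/15 = 241 - 1/15*(-29) = 241 + 29/15 = 3644/15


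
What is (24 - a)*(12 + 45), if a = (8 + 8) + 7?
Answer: 57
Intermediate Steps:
a = 23 (a = 16 + 7 = 23)
(24 - a)*(12 + 45) = (24 - 1*23)*(12 + 45) = (24 - 23)*57 = 1*57 = 57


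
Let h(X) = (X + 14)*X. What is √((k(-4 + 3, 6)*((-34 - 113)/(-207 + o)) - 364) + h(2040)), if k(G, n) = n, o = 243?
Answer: √16759086/2 ≈ 2046.9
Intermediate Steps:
h(X) = X*(14 + X) (h(X) = (14 + X)*X = X*(14 + X))
√((k(-4 + 3, 6)*((-34 - 113)/(-207 + o)) - 364) + h(2040)) = √((6*((-34 - 113)/(-207 + 243)) - 364) + 2040*(14 + 2040)) = √((6*(-147/36) - 364) + 2040*2054) = √((6*(-147*1/36) - 364) + 4190160) = √((6*(-49/12) - 364) + 4190160) = √((-49/2 - 364) + 4190160) = √(-777/2 + 4190160) = √(8379543/2) = √16759086/2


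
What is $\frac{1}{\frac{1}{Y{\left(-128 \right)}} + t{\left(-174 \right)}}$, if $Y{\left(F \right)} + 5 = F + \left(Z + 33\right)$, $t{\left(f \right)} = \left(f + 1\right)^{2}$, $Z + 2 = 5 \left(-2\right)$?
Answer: $\frac{112}{3352047} \approx 3.3412 \cdot 10^{-5}$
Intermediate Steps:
$Z = -12$ ($Z = -2 + 5 \left(-2\right) = -2 - 10 = -12$)
$t{\left(f \right)} = \left(1 + f\right)^{2}$
$Y{\left(F \right)} = 16 + F$ ($Y{\left(F \right)} = -5 + \left(F + \left(-12 + 33\right)\right) = -5 + \left(F + 21\right) = -5 + \left(21 + F\right) = 16 + F$)
$\frac{1}{\frac{1}{Y{\left(-128 \right)}} + t{\left(-174 \right)}} = \frac{1}{\frac{1}{16 - 128} + \left(1 - 174\right)^{2}} = \frac{1}{\frac{1}{-112} + \left(-173\right)^{2}} = \frac{1}{- \frac{1}{112} + 29929} = \frac{1}{\frac{3352047}{112}} = \frac{112}{3352047}$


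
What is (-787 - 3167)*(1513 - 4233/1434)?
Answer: -1427004531/239 ≈ -5.9707e+6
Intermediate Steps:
(-787 - 3167)*(1513 - 4233/1434) = -3954*(1513 - 4233*1/1434) = -3954*(1513 - 1411/478) = -3954*721803/478 = -1427004531/239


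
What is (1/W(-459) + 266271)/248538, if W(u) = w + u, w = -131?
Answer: 157099889/146637420 ≈ 1.0714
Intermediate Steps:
W(u) = -131 + u
(1/W(-459) + 266271)/248538 = (1/(-131 - 459) + 266271)/248538 = (1/(-590) + 266271)*(1/248538) = (-1/590 + 266271)*(1/248538) = (157099889/590)*(1/248538) = 157099889/146637420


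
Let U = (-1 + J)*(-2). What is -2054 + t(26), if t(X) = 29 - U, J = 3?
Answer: -2021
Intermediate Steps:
U = -4 (U = (-1 + 3)*(-2) = 2*(-2) = -4)
t(X) = 33 (t(X) = 29 - 1*(-4) = 29 + 4 = 33)
-2054 + t(26) = -2054 + 33 = -2021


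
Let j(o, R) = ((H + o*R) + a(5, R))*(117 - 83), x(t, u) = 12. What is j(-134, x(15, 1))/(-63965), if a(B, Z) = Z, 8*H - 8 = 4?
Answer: 54213/63965 ≈ 0.84754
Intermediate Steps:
H = 3/2 (H = 1 + (⅛)*4 = 1 + ½ = 3/2 ≈ 1.5000)
j(o, R) = 51 + 34*R + 34*R*o (j(o, R) = ((3/2 + o*R) + R)*(117 - 83) = ((3/2 + R*o) + R)*34 = (3/2 + R + R*o)*34 = 51 + 34*R + 34*R*o)
j(-134, x(15, 1))/(-63965) = (51 + 34*12 + 34*12*(-134))/(-63965) = (51 + 408 - 54672)*(-1/63965) = -54213*(-1/63965) = 54213/63965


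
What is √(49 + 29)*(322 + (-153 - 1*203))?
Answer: -34*√78 ≈ -300.28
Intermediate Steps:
√(49 + 29)*(322 + (-153 - 1*203)) = √78*(322 + (-153 - 203)) = √78*(322 - 356) = √78*(-34) = -34*√78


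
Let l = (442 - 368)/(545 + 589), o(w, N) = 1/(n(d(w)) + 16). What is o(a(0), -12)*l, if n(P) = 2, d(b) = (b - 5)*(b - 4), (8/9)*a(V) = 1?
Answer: 37/10206 ≈ 0.0036253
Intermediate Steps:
a(V) = 9/8 (a(V) = (9/8)*1 = 9/8)
d(b) = (-5 + b)*(-4 + b)
o(w, N) = 1/18 (o(w, N) = 1/(2 + 16) = 1/18)
l = 37/567 (l = 74/1134 = 74*(1/1134) = 37/567 ≈ 0.065256)
o(a(0), -12)*l = (1/18)*(37/567) = 37/10206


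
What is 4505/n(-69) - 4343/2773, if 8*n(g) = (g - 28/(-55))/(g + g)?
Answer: 758520042719/10445891 ≈ 72614.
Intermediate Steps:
n(g) = (28/55 + g)/(16*g) (n(g) = ((g - 28/(-55))/(g + g))/8 = ((g - 28*(-1/55))/((2*g)))/8 = ((g + 28/55)*(1/(2*g)))/8 = ((28/55 + g)*(1/(2*g)))/8 = ((28/55 + g)/(2*g))/8 = (28/55 + g)/(16*g))
4505/n(-69) - 4343/2773 = 4505/(((1/880)*(28 + 55*(-69))/(-69))) - 4343/2773 = 4505/(((1/880)*(-1/69)*(28 - 3795))) - 4343*1/2773 = 4505/(((1/880)*(-1/69)*(-3767))) - 4343/2773 = 4505/(3767/60720) - 4343/2773 = 4505*(60720/3767) - 4343/2773 = 273543600/3767 - 4343/2773 = 758520042719/10445891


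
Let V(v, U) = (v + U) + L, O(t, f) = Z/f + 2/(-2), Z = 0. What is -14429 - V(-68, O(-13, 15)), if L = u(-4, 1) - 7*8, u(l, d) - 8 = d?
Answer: -14313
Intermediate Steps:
u(l, d) = 8 + d
O(t, f) = -1 (O(t, f) = 0/f + 2/(-2) = 0 + 2*(-1/2) = 0 - 1 = -1)
L = -47 (L = (8 + 1) - 7*8 = 9 - 56 = -47)
V(v, U) = -47 + U + v (V(v, U) = (v + U) - 47 = (U + v) - 47 = -47 + U + v)
-14429 - V(-68, O(-13, 15)) = -14429 - (-47 - 1 - 68) = -14429 - 1*(-116) = -14429 + 116 = -14313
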